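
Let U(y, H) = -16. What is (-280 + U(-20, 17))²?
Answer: 87616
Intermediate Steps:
(-280 + U(-20, 17))² = (-280 - 16)² = (-296)² = 87616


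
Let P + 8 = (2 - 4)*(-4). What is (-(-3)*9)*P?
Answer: 0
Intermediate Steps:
P = 0 (P = -8 + (2 - 4)*(-4) = -8 - 2*(-4) = -8 + 8 = 0)
(-(-3)*9)*P = -(-3)*9*0 = -3*(-9)*0 = 27*0 = 0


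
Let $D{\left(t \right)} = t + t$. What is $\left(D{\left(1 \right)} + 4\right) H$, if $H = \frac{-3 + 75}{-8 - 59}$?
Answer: $- \frac{432}{67} \approx -6.4478$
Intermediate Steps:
$D{\left(t \right)} = 2 t$
$H = - \frac{72}{67}$ ($H = \frac{72}{-67} = 72 \left(- \frac{1}{67}\right) = - \frac{72}{67} \approx -1.0746$)
$\left(D{\left(1 \right)} + 4\right) H = \left(2 \cdot 1 + 4\right) \left(- \frac{72}{67}\right) = \left(2 + 4\right) \left(- \frac{72}{67}\right) = 6 \left(- \frac{72}{67}\right) = - \frac{432}{67}$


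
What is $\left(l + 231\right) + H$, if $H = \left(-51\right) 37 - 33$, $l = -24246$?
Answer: $-25935$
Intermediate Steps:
$H = -1920$ ($H = -1887 - 33 = -1920$)
$\left(l + 231\right) + H = \left(-24246 + 231\right) - 1920 = -24015 - 1920 = -25935$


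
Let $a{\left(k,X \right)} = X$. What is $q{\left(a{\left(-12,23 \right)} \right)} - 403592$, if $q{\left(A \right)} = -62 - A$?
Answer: $-403677$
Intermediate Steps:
$q{\left(a{\left(-12,23 \right)} \right)} - 403592 = \left(-62 - 23\right) - 403592 = -85 - 403592 = -403677$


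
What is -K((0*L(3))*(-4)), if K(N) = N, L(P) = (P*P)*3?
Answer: 0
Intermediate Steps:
L(P) = 3*P**2 (L(P) = P**2*3 = 3*P**2)
-K((0*L(3))*(-4)) = -0*(3*3**2)*(-4) = -0*(3*9)*(-4) = -0*27*(-4) = -0*(-4) = -1*0 = 0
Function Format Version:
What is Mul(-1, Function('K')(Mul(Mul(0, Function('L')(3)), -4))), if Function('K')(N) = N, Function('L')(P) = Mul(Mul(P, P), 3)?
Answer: 0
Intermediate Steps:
Function('L')(P) = Mul(3, Pow(P, 2)) (Function('L')(P) = Mul(Pow(P, 2), 3) = Mul(3, Pow(P, 2)))
Mul(-1, Function('K')(Mul(Mul(0, Function('L')(3)), -4))) = Mul(-1, Mul(Mul(0, Mul(3, Pow(3, 2))), -4)) = Mul(-1, Mul(Mul(0, Mul(3, 9)), -4)) = Mul(-1, Mul(Mul(0, 27), -4)) = Mul(-1, Mul(0, -4)) = Mul(-1, 0) = 0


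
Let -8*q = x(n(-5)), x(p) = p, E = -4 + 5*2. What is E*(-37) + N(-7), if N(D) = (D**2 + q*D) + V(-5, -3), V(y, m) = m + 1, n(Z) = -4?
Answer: -357/2 ≈ -178.50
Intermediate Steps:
E = 6 (E = -4 + 10 = 6)
V(y, m) = 1 + m
q = 1/2 (q = -1/8*(-4) = 1/2 ≈ 0.50000)
N(D) = -2 + D**2 + D/2 (N(D) = (D**2 + D/2) + (1 - 3) = (D**2 + D/2) - 2 = -2 + D**2 + D/2)
E*(-37) + N(-7) = 6*(-37) + (-2 + (-7)**2 + (1/2)*(-7)) = -222 + (-2 + 49 - 7/2) = -222 + 87/2 = -357/2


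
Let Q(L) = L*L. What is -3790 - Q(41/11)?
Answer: -460271/121 ≈ -3803.9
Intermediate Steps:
Q(L) = L²
-3790 - Q(41/11) = -3790 - (41/11)² = -3790 - 1*1681/121 = -3790 - 1681/121 = -460271/121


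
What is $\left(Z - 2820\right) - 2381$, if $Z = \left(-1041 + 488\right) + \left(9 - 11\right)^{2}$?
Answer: $-5750$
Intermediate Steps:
$Z = -549$ ($Z = -553 + \left(-2\right)^{2} = -553 + 4 = -549$)
$\left(Z - 2820\right) - 2381 = \left(-549 - 2820\right) - 2381 = -3369 - 2381 = -5750$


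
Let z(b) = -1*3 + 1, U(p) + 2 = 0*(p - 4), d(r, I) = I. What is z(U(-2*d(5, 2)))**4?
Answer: 16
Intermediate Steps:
U(p) = -2 (U(p) = -2 + 0*(p - 4) = -2 + 0*(-4 + p) = -2 + 0 = -2)
z(b) = -2 (z(b) = -3 + 1 = -2)
z(U(-2*d(5, 2)))**4 = (-2)**4 = 16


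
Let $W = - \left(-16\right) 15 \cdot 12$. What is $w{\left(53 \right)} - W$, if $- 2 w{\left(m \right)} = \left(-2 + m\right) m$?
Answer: $- \frac{8463}{2} \approx -4231.5$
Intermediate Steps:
$w{\left(m \right)} = - \frac{m \left(-2 + m\right)}{2}$ ($w{\left(m \right)} = - \frac{\left(-2 + m\right) m}{2} = - \frac{m \left(-2 + m\right)}{2}$)
$W = 2880$ ($W = - \left(-240\right) 12 = \left(-1\right) \left(-2880\right) = 2880$)
$w{\left(53 \right)} - W = \frac{1}{2} \cdot 53 \left(2 - 53\right) - 2880 = \frac{1}{2} \cdot 53 \left(-51\right) - 2880 = - \frac{2703}{2} - 2880 = - \frac{8463}{2}$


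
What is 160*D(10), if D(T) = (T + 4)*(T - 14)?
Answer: -8960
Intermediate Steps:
D(T) = (-14 + T)*(4 + T) (D(T) = (4 + T)*(-14 + T) = (-14 + T)*(4 + T))
160*D(10) = 160*(-56 + 10**2 - 10*10) = 160*(-56 + 100 - 100) = 160*(-56) = -8960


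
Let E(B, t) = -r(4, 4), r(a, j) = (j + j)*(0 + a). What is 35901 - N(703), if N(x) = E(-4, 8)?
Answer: 35933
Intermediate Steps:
r(a, j) = 2*a*j (r(a, j) = (2*j)*a = 2*a*j)
E(B, t) = -32 (E(B, t) = -2*4*4 = -1*32 = -32)
N(x) = -32
35901 - N(703) = 35901 - 1*(-32) = 35901 + 32 = 35933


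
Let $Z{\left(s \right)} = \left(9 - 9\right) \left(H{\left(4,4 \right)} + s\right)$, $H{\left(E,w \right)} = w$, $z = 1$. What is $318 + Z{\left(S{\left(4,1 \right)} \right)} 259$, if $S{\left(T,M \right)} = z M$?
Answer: $318$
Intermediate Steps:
$S{\left(T,M \right)} = M$ ($S{\left(T,M \right)} = 1 M = M$)
$Z{\left(s \right)} = 0$ ($Z{\left(s \right)} = \left(9 - 9\right) \left(4 + s\right) = 0 \left(4 + s\right) = 0$)
$318 + Z{\left(S{\left(4,1 \right)} \right)} 259 = 318 + 0 \cdot 259 = 318 + 0 = 318$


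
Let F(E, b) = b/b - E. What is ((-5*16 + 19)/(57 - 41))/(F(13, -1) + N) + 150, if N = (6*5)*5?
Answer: 331139/2208 ≈ 149.97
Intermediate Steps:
F(E, b) = 1 - E
N = 150 (N = 30*5 = 150)
((-5*16 + 19)/(57 - 41))/(F(13, -1) + N) + 150 = ((-5*16 + 19)/(57 - 41))/((1 - 1*13) + 150) + 150 = ((-80 + 19)/16)/((1 - 13) + 150) + 150 = (-61*1/16)/(-12 + 150) + 150 = -61/16/138 + 150 = (1/138)*(-61/16) + 150 = -61/2208 + 150 = 331139/2208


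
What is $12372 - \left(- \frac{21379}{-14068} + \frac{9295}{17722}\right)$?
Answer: $\frac{1541995991507}{124656548} \approx 12370.0$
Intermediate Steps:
$12372 - \left(- \frac{21379}{-14068} + \frac{9295}{17722}\right) = 12372 - \left(\left(-21379\right) \left(- \frac{1}{14068}\right) + 9295 \cdot \frac{1}{17722}\right) = 12372 - \left(\frac{21379}{14068} + \frac{9295}{17722}\right) = 12372 - \frac{254820349}{124656548} = \frac{1541995991507}{124656548}$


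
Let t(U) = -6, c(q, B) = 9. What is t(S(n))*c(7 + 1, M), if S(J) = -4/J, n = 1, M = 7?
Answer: -54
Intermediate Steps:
t(S(n))*c(7 + 1, M) = -6*9 = -54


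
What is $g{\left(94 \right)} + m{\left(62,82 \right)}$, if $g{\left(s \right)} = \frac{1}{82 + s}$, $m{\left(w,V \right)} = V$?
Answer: $\frac{14433}{176} \approx 82.006$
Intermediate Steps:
$g{\left(94 \right)} + m{\left(62,82 \right)} = \frac{1}{82 + 94} + 82 = \frac{1}{176} + 82 = \frac{14433}{176}$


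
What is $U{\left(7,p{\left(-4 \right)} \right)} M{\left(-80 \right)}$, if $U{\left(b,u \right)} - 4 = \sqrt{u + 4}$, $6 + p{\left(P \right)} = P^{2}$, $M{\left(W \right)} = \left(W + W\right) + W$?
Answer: $-960 - 240 \sqrt{14} \approx -1858.0$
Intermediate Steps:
$M{\left(W \right)} = 3 W$ ($M{\left(W \right)} = 2 W + W = 3 W$)
$p{\left(P \right)} = -6 + P^{2}$
$U{\left(b,u \right)} = 4 + \sqrt{4 + u}$ ($U{\left(b,u \right)} = 4 + \sqrt{u + 4} = 4 + \sqrt{4 + u}$)
$U{\left(7,p{\left(-4 \right)} \right)} M{\left(-80 \right)} = \left(4 + \sqrt{4 - \left(6 - \left(-4\right)^{2}\right)}\right) 3 \left(-80\right) = \left(4 + \sqrt{4 + \left(-6 + 16\right)}\right) \left(-240\right) = \left(4 + \sqrt{4 + 10}\right) \left(-240\right) = \left(4 + \sqrt{14}\right) \left(-240\right) = -960 - 240 \sqrt{14}$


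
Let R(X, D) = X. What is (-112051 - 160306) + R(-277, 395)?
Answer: -272634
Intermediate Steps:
(-112051 - 160306) + R(-277, 395) = (-112051 - 160306) - 277 = -272357 - 277 = -272634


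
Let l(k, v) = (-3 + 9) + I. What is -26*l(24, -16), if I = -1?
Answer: -130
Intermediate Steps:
l(k, v) = 5 (l(k, v) = (-3 + 9) - 1 = 6 - 1 = 5)
-26*l(24, -16) = -26*5 = -130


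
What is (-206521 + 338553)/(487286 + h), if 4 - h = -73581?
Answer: 132032/560871 ≈ 0.23541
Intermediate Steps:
h = 73585 (h = 4 - 1*(-73581) = 4 + 73581 = 73585)
(-206521 + 338553)/(487286 + h) = (-206521 + 338553)/(487286 + 73585) = 132032/560871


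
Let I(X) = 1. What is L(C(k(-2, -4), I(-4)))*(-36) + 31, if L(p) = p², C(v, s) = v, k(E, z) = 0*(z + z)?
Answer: 31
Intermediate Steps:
k(E, z) = 0 (k(E, z) = 0*(2*z) = 0)
L(C(k(-2, -4), I(-4)))*(-36) + 31 = 0²*(-36) + 31 = 0*(-36) + 31 = 0 + 31 = 31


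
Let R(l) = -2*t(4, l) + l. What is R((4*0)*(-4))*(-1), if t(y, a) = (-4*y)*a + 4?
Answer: 8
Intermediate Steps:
t(y, a) = 4 - 4*a*y (t(y, a) = -4*a*y + 4 = 4 - 4*a*y)
R(l) = -8 + 33*l (R(l) = -2*(4 - 4*l*4) + l = -2*(4 - 16*l) + l = (-8 + 32*l) + l = -8 + 33*l)
R((4*0)*(-4))*(-1) = (-8 + 33*((4*0)*(-4)))*(-1) = (-8 + 33*(0*(-4)))*(-1) = (-8 + 33*0)*(-1) = (-8 + 0)*(-1) = -8*(-1) = 8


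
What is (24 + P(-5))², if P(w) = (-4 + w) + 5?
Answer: 400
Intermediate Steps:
P(w) = 1 + w
(24 + P(-5))² = (24 + (1 - 5))² = (24 - 4)² = 20² = 400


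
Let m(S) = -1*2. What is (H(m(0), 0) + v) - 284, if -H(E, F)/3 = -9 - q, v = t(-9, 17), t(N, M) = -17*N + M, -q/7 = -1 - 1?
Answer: -45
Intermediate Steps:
q = 14 (q = -7*(-1 - 1) = -7*(-2) = 14)
t(N, M) = M - 17*N
v = 170 (v = 17 - 17*(-9) = 17 + 153 = 170)
m(S) = -2
H(E, F) = 69 (H(E, F) = -3*(-9 - 1*14) = -3*(-9 - 14) = -3*(-23) = 69)
(H(m(0), 0) + v) - 284 = (69 + 170) - 284 = 239 - 284 = -45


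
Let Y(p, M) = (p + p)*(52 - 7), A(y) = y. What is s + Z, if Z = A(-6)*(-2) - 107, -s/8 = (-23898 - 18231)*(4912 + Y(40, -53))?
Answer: 2868816289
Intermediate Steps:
Y(p, M) = 90*p (Y(p, M) = (2*p)*45 = 90*p)
s = 2868816384 (s = -8*(-23898 - 18231)*(4912 + 90*40) = -(-337032)*(4912 + 3600) = -(-337032)*8512 = -8*(-358602048) = 2868816384)
Z = -95 (Z = -6*(-2) - 107 = 12 - 107 = -95)
s + Z = 2868816384 - 95 = 2868816289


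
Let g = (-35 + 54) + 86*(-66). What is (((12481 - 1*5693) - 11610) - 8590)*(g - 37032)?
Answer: 572544868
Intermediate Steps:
g = -5657 (g = 19 - 5676 = -5657)
(((12481 - 1*5693) - 11610) - 8590)*(g - 37032) = (((12481 - 1*5693) - 11610) - 8590)*(-5657 - 37032) = (((12481 - 5693) - 11610) - 8590)*(-42689) = ((6788 - 11610) - 8590)*(-42689) = (-4822 - 8590)*(-42689) = -13412*(-42689) = 572544868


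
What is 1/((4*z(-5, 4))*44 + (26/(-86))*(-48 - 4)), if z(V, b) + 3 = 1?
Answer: -43/14460 ≈ -0.0029737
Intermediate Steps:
z(V, b) = -2 (z(V, b) = -3 + 1 = -2)
1/((4*z(-5, 4))*44 + (26/(-86))*(-48 - 4)) = 1/((4*(-2))*44 + (26/(-86))*(-48 - 4)) = 1/(-8*44 + (26*(-1/86))*(-52)) = 1/(-352 - 13/43*(-52)) = 1/(-352 + 676/43) = 1/(-14460/43) = -43/14460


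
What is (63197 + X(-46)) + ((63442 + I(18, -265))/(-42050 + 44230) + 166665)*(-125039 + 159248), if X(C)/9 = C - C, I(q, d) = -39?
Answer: 12431452429987/2180 ≈ 5.7025e+9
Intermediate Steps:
X(C) = 0 (X(C) = 9*(C - C) = 9*0 = 0)
(63197 + X(-46)) + ((63442 + I(18, -265))/(-42050 + 44230) + 166665)*(-125039 + 159248) = (63197 + 0) + ((63442 - 39)/(-42050 + 44230) + 166665)*(-125039 + 159248) = 63197 + (63403/2180 + 166665)*34209 = 63197 + (363393103/2180)*34209 = 63197 + 12431314660527/2180 = 12431452429987/2180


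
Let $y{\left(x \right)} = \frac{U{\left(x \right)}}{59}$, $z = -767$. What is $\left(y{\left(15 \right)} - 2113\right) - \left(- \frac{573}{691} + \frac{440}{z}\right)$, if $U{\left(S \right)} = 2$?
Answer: $- \frac{1119122164}{529997} \approx -2111.6$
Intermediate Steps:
$y{\left(x \right)} = \frac{2}{59}$
$\left(y{\left(15 \right)} - 2113\right) - \left(- \frac{573}{691} + \frac{440}{z}\right) = \left(\frac{2}{59} - 2113\right) - \left(- \frac{573}{691} - \frac{440}{767}\right) = - \frac{124665}{59} - - \frac{743531}{529997} = - \frac{124665}{59} + \left(\frac{440}{767} + \frac{573}{691}\right) = - \frac{124665}{59} + \frac{743531}{529997} = - \frac{1119122164}{529997}$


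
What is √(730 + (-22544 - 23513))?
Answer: I*√45327 ≈ 212.9*I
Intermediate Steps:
√(730 + (-22544 - 23513)) = √(730 - 46057) = √(-45327) = I*√45327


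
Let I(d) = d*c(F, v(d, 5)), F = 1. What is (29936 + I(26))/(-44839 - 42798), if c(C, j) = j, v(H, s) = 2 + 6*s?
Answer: -30768/87637 ≈ -0.35108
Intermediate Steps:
I(d) = 32*d (I(d) = d*(2 + 6*5) = d*(2 + 30) = d*32 = 32*d)
(29936 + I(26))/(-44839 - 42798) = (29936 + 32*26)/(-44839 - 42798) = (29936 + 832)/(-87637) = 30768*(-1/87637) = -30768/87637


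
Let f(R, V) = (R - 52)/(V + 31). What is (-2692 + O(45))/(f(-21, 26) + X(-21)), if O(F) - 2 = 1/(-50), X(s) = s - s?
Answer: 7666557/3650 ≈ 2100.4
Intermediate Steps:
X(s) = 0
O(F) = 99/50 (O(F) = 2 + 1/(-50) = 2 - 1/50 = 99/50)
f(R, V) = (-52 + R)/(31 + V)
(-2692 + O(45))/(f(-21, 26) + X(-21)) = (-2692 + 99/50)/((-52 - 21)/(31 + 26) + 0) = -134501/(50*(-73/57 + 0)) = -134501/(50*(-73/57)) = -134501/50*(-57/73) = 7666557/3650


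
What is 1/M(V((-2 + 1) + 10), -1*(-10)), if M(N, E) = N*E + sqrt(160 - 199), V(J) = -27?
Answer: -90/24313 - I*sqrt(39)/72939 ≈ -0.0037017 - 8.562e-5*I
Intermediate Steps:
M(N, E) = I*sqrt(39) + E*N (M(N, E) = E*N + sqrt(-39) = E*N + I*sqrt(39) = I*sqrt(39) + E*N)
1/M(V((-2 + 1) + 10), -1*(-10)) = 1/(I*sqrt(39) - 1*(-10)*(-27)) = 1/(I*sqrt(39) + 10*(-27)) = 1/(I*sqrt(39) - 270) = 1/(-270 + I*sqrt(39))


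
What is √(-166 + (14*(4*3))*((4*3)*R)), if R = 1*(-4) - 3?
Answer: 11*I*√118 ≈ 119.49*I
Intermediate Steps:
R = -7 (R = -4 - 3 = -7)
√(-166 + (14*(4*3))*((4*3)*R)) = √(-166 + (14*(4*3))*((4*3)*(-7))) = √(-166 + (14*12)*(12*(-7))) = √(-166 + 168*(-84)) = √(-166 - 14112) = √(-14278) = 11*I*√118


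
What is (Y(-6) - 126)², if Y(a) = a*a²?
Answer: 116964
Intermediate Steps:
Y(a) = a³
(Y(-6) - 126)² = ((-6)³ - 126)² = (-216 - 126)² = (-342)² = 116964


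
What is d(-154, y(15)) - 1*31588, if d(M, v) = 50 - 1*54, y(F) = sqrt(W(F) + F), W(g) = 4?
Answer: -31592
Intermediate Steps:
y(F) = sqrt(4 + F)
d(M, v) = -4 (d(M, v) = 50 - 54 = -4)
d(-154, y(15)) - 1*31588 = -4 - 1*31588 = -4 - 31588 = -31592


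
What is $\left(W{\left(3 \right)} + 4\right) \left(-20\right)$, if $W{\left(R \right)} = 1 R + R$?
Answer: $-200$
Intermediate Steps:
$W{\left(R \right)} = 2 R$ ($W{\left(R \right)} = R + R = 2 R$)
$\left(W{\left(3 \right)} + 4\right) \left(-20\right) = \left(2 \cdot 3 + 4\right) \left(-20\right) = \left(6 + 4\right) \left(-20\right) = 10 \left(-20\right) = -200$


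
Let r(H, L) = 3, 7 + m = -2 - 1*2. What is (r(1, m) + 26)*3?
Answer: 87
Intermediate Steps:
m = -11 (m = -7 + (-2 - 1*2) = -7 + (-2 - 2) = -7 - 4 = -11)
(r(1, m) + 26)*3 = (3 + 26)*3 = 29*3 = 87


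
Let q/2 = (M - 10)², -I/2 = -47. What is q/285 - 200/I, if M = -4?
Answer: -10076/13395 ≈ -0.75222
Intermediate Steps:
I = 94 (I = -2*(-47) = 94)
q = 392 (q = 2*(-4 - 10)² = 2*(-14)² = 2*196 = 392)
q/285 - 200/I = 392/285 - 200/94 = 392*(1/285) - 200*1/94 = 392/285 - 100/47 = -10076/13395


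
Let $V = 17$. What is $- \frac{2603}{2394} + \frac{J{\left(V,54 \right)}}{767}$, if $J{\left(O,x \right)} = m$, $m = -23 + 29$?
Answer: $- \frac{104323}{96642} \approx -1.0795$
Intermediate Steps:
$m = 6$
$J{\left(O,x \right)} = 6$
$- \frac{2603}{2394} + \frac{J{\left(V,54 \right)}}{767} = - \frac{2603}{2394} + \frac{6}{767} = \left(-2603\right) \frac{1}{2394} + 6 \cdot \frac{1}{767} = - \frac{137}{126} + \frac{6}{767} = - \frac{104323}{96642}$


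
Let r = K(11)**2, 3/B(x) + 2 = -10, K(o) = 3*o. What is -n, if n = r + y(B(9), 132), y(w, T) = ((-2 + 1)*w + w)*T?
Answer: -1089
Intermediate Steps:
B(x) = -1/4 (B(x) = 3/(-2 - 10) = 3/(-12) = 3*(-1/12) = -1/4)
y(w, T) = 0 (y(w, T) = (-w + w)*T = 0*T = 0)
r = 1089 (r = (3*11)**2 = 33**2 = 1089)
n = 1089 (n = 1089 + 0 = 1089)
-n = -1*1089 = -1089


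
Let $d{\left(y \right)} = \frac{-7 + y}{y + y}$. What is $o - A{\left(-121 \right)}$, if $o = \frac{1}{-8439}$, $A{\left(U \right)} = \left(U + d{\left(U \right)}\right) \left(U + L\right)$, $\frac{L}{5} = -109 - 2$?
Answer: $- \frac{83158344949}{1021119} \approx -81439.0$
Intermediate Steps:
$d{\left(y \right)} = \frac{-7 + y}{2 y}$
$L = -555$ ($L = 5 \left(-109 - 2\right) = 5 \left(-111\right) = -555$)
$A{\left(U \right)} = \left(-555 + U\right) \left(U + \frac{-7 + U}{2 U}\right)$ ($A{\left(U \right)} = \left(U + \frac{-7 + U}{2 U}\right) \left(U - 555\right) = \left(U + \frac{-7 + U}{2 U}\right) \left(-555 + U\right) = \left(-555 + U\right) \left(U + \frac{-7 + U}{2 U}\right)$)
$o = - \frac{1}{8439} \approx -0.0001185$
$o - A{\left(-121 \right)} = - \frac{1}{8439} - \left(-281 + \left(-121\right)^{2} - - \frac{134189}{2} + \frac{3885}{2 \left(-121\right)}\right) = - \frac{1}{8439} - \left(-281 + 14641 + \frac{134189}{2} + \frac{3885}{2} \left(- \frac{1}{121}\right)\right) = - \frac{1}{8439} - \left(-281 + 14641 + \frac{134189}{2} - \frac{3885}{242}\right) = - \frac{1}{8439} - \frac{9854052}{121} = - \frac{83158344949}{1021119}$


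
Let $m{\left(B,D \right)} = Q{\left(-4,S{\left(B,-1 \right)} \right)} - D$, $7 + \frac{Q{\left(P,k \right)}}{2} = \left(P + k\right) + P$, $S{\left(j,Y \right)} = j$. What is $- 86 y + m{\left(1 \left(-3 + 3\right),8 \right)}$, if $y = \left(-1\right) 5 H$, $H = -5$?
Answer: $-2188$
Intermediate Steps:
$y = 25$ ($y = \left(-1\right) 5 \left(-5\right) = \left(-5\right) \left(-5\right) = 25$)
$Q{\left(P,k \right)} = -14 + 2 k + 4 P$ ($Q{\left(P,k \right)} = -14 + 2 \left(\left(P + k\right) + P\right) = -14 + 2 \left(k + 2 P\right) = -14 + \left(2 k + 4 P\right) = -14 + 2 k + 4 P$)
$m{\left(B,D \right)} = -30 - D + 2 B$ ($m{\left(B,D \right)} = \left(-14 + 2 B + 4 \left(-4\right)\right) - D = \left(-14 + 2 B - 16\right) - D = \left(-30 + 2 B\right) - D = -30 - D + 2 B$)
$- 86 y + m{\left(1 \left(-3 + 3\right),8 \right)} = \left(-86\right) 25 - \left(38 - 2 \left(-3 + 3\right)\right) = -2150 - \left(38 - 2 \cdot 0\right) = -2150 - 38 = -2188$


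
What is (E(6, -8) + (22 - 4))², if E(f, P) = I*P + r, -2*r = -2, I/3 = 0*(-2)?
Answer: 361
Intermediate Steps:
I = 0 (I = 3*(0*(-2)) = 3*0 = 0)
r = 1 (r = -½*(-2) = 1)
E(f, P) = 1 (E(f, P) = 0*P + 1 = 0 + 1 = 1)
(E(6, -8) + (22 - 4))² = (1 + (22 - 4))² = (1 + 18)² = 19² = 361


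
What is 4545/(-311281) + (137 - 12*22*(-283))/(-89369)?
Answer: -23705253674/27818871689 ≈ -0.85213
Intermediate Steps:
4545/(-311281) + (137 - 12*22*(-283))/(-89369) = 4545*(-1/311281) + (137 - 264*(-283))*(-1/89369) = -4545/311281 + (137 + 74712)*(-1/89369) = -4545/311281 + 74849*(-1/89369) = -4545/311281 - 74849/89369 = -23705253674/27818871689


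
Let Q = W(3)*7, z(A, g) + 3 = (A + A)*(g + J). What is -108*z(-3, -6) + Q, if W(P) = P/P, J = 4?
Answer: -965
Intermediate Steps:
z(A, g) = -3 + 2*A*(4 + g) (z(A, g) = -3 + (A + A)*(g + 4) = -3 + (2*A)*(4 + g) = -3 + 2*A*(4 + g))
W(P) = 1
Q = 7 (Q = 1*7 = 7)
-108*z(-3, -6) + Q = -108*(-3 + 8*(-3) + 2*(-3)*(-6)) + 7 = -108*(-3 - 24 + 36) + 7 = -108*9 + 7 = -972 + 7 = -965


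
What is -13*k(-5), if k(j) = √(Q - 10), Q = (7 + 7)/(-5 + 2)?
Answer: -26*I*√33/3 ≈ -49.786*I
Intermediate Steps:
Q = -14/3 (Q = 14/(-3) = 14*(-⅓) = -14/3 ≈ -4.6667)
k(j) = 2*I*√33/3 (k(j) = √(-14/3 - 10) = √(-44/3) = 2*I*√33/3)
-13*k(-5) = -26*I*√33/3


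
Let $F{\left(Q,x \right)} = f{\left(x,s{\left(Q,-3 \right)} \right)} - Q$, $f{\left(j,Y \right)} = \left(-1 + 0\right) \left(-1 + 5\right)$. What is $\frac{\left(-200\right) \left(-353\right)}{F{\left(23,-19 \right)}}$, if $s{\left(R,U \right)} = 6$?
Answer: $- \frac{70600}{27} \approx -2614.8$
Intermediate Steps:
$f{\left(j,Y \right)} = -4$ ($f{\left(j,Y \right)} = \left(-1\right) 4 = -4$)
$F{\left(Q,x \right)} = -4 - Q$
$\frac{\left(-200\right) \left(-353\right)}{F{\left(23,-19 \right)}} = \frac{\left(-200\right) \left(-353\right)}{-4 - 23} = \frac{70600}{-4 - 23} = \frac{70600}{-27} = 70600 \left(- \frac{1}{27}\right) = - \frac{70600}{27}$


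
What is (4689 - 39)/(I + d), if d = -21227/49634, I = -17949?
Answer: -230798100/890901893 ≈ -0.25906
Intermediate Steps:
d = -21227/49634 (d = -21227*1/49634 = -21227/49634 ≈ -0.42767)
(4689 - 39)/(I + d) = (4689 - 39)/(-17949 - 21227/49634) = 4650/(-890901893/49634) = 4650*(-49634/890901893) = -230798100/890901893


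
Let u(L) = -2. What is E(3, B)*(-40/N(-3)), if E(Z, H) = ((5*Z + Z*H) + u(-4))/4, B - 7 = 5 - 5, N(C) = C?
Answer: 340/3 ≈ 113.33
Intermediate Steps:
B = 7 (B = 7 + (5 - 5) = 7 + 0 = 7)
E(Z, H) = -½ + 5*Z/4 + H*Z/4 (E(Z, H) = ((5*Z + Z*H) - 2)/4 = ((5*Z + H*Z) - 2)*(¼) = (-2 + 5*Z + H*Z)*(¼) = -½ + 5*Z/4 + H*Z/4)
E(3, B)*(-40/N(-3)) = (-½ + (5/4)*3 + (¼)*7*3)*(-40/(-3)) = (-½ + 15/4 + 21/4)*(-40*(-⅓)) = (17/2)*(40/3) = 340/3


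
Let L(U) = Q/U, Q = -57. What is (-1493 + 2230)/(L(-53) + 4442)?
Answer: 39061/235483 ≈ 0.16588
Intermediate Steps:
L(U) = -57/U
(-1493 + 2230)/(L(-53) + 4442) = (-1493 + 2230)/(-57/(-53) + 4442) = 737/(-57*(-1/53) + 4442) = 737/(57/53 + 4442) = 737/(235483/53) = 737*(53/235483) = 39061/235483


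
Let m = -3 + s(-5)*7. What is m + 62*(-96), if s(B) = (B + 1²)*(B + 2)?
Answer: -5871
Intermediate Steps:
s(B) = (1 + B)*(2 + B) (s(B) = (B + 1)*(2 + B) = (1 + B)*(2 + B))
m = 81 (m = -3 + (2 + (-5)² + 3*(-5))*7 = -3 + (2 + 25 - 15)*7 = -3 + 12*7 = -3 + 84 = 81)
m + 62*(-96) = 81 + 62*(-96) = 81 - 5952 = -5871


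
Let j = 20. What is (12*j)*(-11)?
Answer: -2640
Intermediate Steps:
(12*j)*(-11) = (12*20)*(-11) = 240*(-11) = -2640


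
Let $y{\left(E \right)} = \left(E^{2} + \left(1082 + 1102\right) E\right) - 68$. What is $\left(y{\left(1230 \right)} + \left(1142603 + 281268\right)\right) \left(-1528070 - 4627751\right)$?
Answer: $-34614323066883$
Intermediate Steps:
$y{\left(E \right)} = -68 + E^{2} + 2184 E$ ($y{\left(E \right)} = \left(E^{2} + 2184 E\right) - 68 = -68 + E^{2} + 2184 E$)
$\left(y{\left(1230 \right)} + \left(1142603 + 281268\right)\right) \left(-1528070 - 4627751\right) = \left(\left(-68 + 1230^{2} + 2184 \cdot 1230\right) + \left(1142603 + 281268\right)\right) \left(-1528070 - 4627751\right) = \left(\left(-68 + 1512900 + 2686320\right) + 1423871\right) \left(-6155821\right) = \left(4199152 + 1423871\right) \left(-6155821\right) = 5623023 \left(-6155821\right) = -34614323066883$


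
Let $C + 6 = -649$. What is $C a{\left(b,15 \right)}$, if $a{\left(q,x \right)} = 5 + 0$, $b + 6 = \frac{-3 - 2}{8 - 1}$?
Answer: $-3275$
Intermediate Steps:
$b = - \frac{47}{7}$ ($b = -6 + \frac{-3 - 2}{8 - 1} = -6 - \frac{5}{7} = - \frac{47}{7} \approx -6.7143$)
$C = -655$ ($C = -6 - 649 = -655$)
$a{\left(q,x \right)} = 5$
$C a{\left(b,15 \right)} = \left(-655\right) 5 = -3275$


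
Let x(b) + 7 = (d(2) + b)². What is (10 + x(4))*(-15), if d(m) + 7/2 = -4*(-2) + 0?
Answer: -4515/4 ≈ -1128.8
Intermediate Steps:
d(m) = 9/2 (d(m) = -7/2 + (-4*(-2) + 0) = -7/2 + (8 + 0) = -7/2 + 8 = 9/2)
x(b) = -7 + (9/2 + b)²
(10 + x(4))*(-15) = (10 + (-7 + (9 + 2*4)²/4))*(-15) = (10 + (-7 + (9 + 8)²/4))*(-15) = (10 + (-7 + (¼)*17²))*(-15) = (10 + (-7 + (¼)*289))*(-15) = (10 + (-7 + 289/4))*(-15) = (10 + 261/4)*(-15) = (301/4)*(-15) = -4515/4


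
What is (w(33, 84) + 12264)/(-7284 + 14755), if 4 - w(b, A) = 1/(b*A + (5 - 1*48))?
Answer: 33479371/20388359 ≈ 1.6421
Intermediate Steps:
w(b, A) = 4 - 1/(-43 + A*b) (w(b, A) = 4 - 1/(b*A + (5 - 1*48)) = 4 - 1/(A*b + (5 - 48)) = 4 - 1/(A*b - 43) = 4 - 1/(-43 + A*b))
(w(33, 84) + 12264)/(-7284 + 14755) = ((-173 + 4*84*33)/(-43 + 84*33) + 12264)/(-7284 + 14755) = ((-173 + 11088)/(-43 + 2772) + 12264)/7471 = (10915/2729 + 12264)*(1/7471) = (33479371/2729)*(1/7471) = 33479371/20388359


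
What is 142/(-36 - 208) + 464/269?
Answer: 37509/32818 ≈ 1.1429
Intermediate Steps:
142/(-36 - 208) + 464/269 = 142/(-244) + 464*(1/269) = 142*(-1/244) + 464/269 = -71/122 + 464/269 = 37509/32818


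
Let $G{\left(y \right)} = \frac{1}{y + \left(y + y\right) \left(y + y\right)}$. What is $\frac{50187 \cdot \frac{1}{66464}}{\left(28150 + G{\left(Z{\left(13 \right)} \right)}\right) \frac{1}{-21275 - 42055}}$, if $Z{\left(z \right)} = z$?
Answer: $- \frac{121659895955}{71616256048} \approx -1.6988$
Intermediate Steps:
$G{\left(y \right)} = \frac{1}{y + 4 y^{2}}$ ($G{\left(y \right)} = \frac{1}{y + 2 y 2 y} = \frac{1}{y + 4 y^{2}}$)
$\frac{50187 \cdot \frac{1}{66464}}{\left(28150 + G{\left(Z{\left(13 \right)} \right)}\right) \frac{1}{-21275 - 42055}} = \frac{50187 \cdot \frac{1}{66464}}{\left(28150 + \frac{1}{13 \left(1 + 4 \cdot 13\right)}\right) \frac{1}{-21275 - 42055}} = \frac{50187 \cdot \frac{1}{66464}}{\left(28150 + \frac{1}{13 \left(1 + 52\right)}\right) \frac{1}{-63330}} = \frac{50187}{66464 \left(28150 + \frac{1}{13 \cdot 53}\right) \left(- \frac{1}{63330}\right)} = \frac{50187}{66464 \left(28150 + \frac{1}{13} \cdot \frac{1}{53}\right) \left(- \frac{1}{63330}\right)} = \frac{50187}{66464 \left(28150 + \frac{1}{689}\right) \left(- \frac{1}{63330}\right)} = \frac{50187}{66464 \cdot \frac{19395351}{689} \left(- \frac{1}{63330}\right)} = \frac{50187}{66464 \left(- \frac{6465117}{14544790}\right)} = \frac{50187}{66464} \left(- \frac{14544790}{6465117}\right) = - \frac{121659895955}{71616256048}$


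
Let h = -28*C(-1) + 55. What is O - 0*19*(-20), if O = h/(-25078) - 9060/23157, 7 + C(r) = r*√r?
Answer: -77673029/193577082 - 14*I/12539 ≈ -0.40125 - 0.0011165*I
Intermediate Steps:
C(r) = -7 + r^(3/2) (C(r) = -7 + r*√r = -7 + r^(3/2))
h = 251 + 28*I (h = -28*(-7 + (-1)^(3/2)) + 55 = -28*(-7 - I) + 55 = (196 + 28*I) + 55 = 251 + 28*I ≈ 251.0 + 28.0*I)
O = -77673029/193577082 - 14*I/12539 (O = (251 + 28*I)/(-25078) - 9060/23157 = (251 + 28*I)*(-1/25078) - 9060*1/23157 = (-251/25078 - 14*I/12539) - 3020/7719 = -77673029/193577082 - 14*I/12539 ≈ -0.40125 - 0.0011165*I)
O - 0*19*(-20) = (-77673029/193577082 - 14*I/12539) - 0*19*(-20) = (-77673029/193577082 - 14*I/12539) - 0*(-20) = (-77673029/193577082 - 14*I/12539) - 1*0 = (-77673029/193577082 - 14*I/12539) + 0 = -77673029/193577082 - 14*I/12539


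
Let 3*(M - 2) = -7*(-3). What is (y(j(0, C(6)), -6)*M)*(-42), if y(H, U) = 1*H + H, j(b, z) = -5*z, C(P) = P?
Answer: 22680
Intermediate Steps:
y(H, U) = 2*H (y(H, U) = H + H = 2*H)
M = 9 (M = 2 + (-7*(-3))/3 = 2 + (1/3)*21 = 2 + 7 = 9)
(y(j(0, C(6)), -6)*M)*(-42) = ((2*(-5*6))*9)*(-42) = ((2*(-30))*9)*(-42) = -60*9*(-42) = -540*(-42) = 22680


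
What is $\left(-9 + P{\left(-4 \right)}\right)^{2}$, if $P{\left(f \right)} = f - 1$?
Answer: $196$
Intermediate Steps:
$P{\left(f \right)} = -1 + f$ ($P{\left(f \right)} = f - 1 = -1 + f$)
$\left(-9 + P{\left(-4 \right)}\right)^{2} = \left(-9 - 5\right)^{2} = \left(-14\right)^{2} = 196$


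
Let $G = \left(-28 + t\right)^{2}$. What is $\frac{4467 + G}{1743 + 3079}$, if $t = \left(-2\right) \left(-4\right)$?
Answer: $\frac{4867}{4822} \approx 1.0093$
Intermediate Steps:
$t = 8$
$G = 400$ ($G = \left(-28 + 8\right)^{2} = \left(-20\right)^{2} = 400$)
$\frac{4467 + G}{1743 + 3079} = \frac{4467 + 400}{1743 + 3079} = \frac{4867}{4822}$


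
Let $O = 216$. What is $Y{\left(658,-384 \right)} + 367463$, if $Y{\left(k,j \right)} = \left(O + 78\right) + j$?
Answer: $367373$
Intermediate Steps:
$Y{\left(k,j \right)} = 294 + j$ ($Y{\left(k,j \right)} = \left(216 + 78\right) + j = 294 + j$)
$Y{\left(658,-384 \right)} + 367463 = \left(294 - 384\right) + 367463 = -90 + 367463 = 367373$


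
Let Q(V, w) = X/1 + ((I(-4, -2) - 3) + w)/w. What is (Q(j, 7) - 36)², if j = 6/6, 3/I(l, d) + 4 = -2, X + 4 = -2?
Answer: 6889/4 ≈ 1722.3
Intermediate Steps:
X = -6 (X = -4 - 2 = -6)
I(l, d) = -½ (I(l, d) = 3/(-4 - 2) = 3/(-6) = 3*(-⅙) = -½)
j = 1 (j = 6*(⅙) = 1)
Q(V, w) = -6 + (-7/2 + w)/w (Q(V, w) = -6/1 + ((-½ - 3) + w)/w = -6*1 + (-7/2 + w)/w = -6 + (-7/2 + w)/w)
(Q(j, 7) - 36)² = ((-5 - 7/2/7) - 36)² = ((-5 - 7/2*⅐) - 36)² = ((-5 - ½) - 36)² = (-11/2 - 36)² = (-83/2)² = 6889/4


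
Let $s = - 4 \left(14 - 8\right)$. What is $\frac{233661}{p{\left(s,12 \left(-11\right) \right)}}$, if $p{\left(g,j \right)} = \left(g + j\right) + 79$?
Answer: $- \frac{233661}{77} \approx -3034.6$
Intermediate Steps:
$s = -24$ ($s = \left(-4\right) 6 = -24$)
$p{\left(g,j \right)} = 79 + g + j$
$\frac{233661}{p{\left(s,12 \left(-11\right) \right)}} = \frac{233661}{79 - 24 + 12 \left(-11\right)} = \frac{233661}{79 - 24 - 132} = \frac{233661}{-77} = 233661 \left(- \frac{1}{77}\right) = - \frac{233661}{77}$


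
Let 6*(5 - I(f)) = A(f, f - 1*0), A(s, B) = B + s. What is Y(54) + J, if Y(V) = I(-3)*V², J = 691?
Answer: 18187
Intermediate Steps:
I(f) = 5 - f/3 (I(f) = 5 - ((f - 1*0) + f)/6 = 5 - ((f + 0) + f)/6 = 5 - (f + f)/6 = 5 - f/3)
Y(V) = 6*V² (Y(V) = (5 - ⅓*(-3))*V² = (5 + 1)*V² = 6*V²)
Y(54) + J = 6*54² + 691 = 6*2916 + 691 = 17496 + 691 = 18187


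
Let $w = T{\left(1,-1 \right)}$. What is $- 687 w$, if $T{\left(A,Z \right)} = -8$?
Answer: $5496$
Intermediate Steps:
$w = -8$
$- 687 w = \left(-687\right) \left(-8\right) = 5496$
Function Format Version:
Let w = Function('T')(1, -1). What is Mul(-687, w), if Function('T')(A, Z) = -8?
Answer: 5496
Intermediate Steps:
w = -8
Mul(-687, w) = Mul(-687, -8) = 5496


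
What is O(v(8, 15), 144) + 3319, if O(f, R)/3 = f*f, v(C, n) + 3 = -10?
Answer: 3826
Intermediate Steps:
v(C, n) = -13 (v(C, n) = -3 - 10 = -13)
O(f, R) = 3*f² (O(f, R) = 3*(f*f) = 3*f²)
O(v(8, 15), 144) + 3319 = 3*(-13)² + 3319 = 3*169 + 3319 = 507 + 3319 = 3826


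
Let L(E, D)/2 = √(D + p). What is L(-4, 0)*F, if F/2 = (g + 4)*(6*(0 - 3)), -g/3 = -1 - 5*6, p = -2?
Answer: -6984*I*√2 ≈ -9876.9*I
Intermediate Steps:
g = 93 (g = -3*(-1 - 5*6) = -3*(-1 - 30) = -3*(-31) = 93)
L(E, D) = 2*√(-2 + D) (L(E, D) = 2*√(D - 2) = 2*√(-2 + D))
F = -3492 (F = 2*((93 + 4)*(6*(0 - 3))) = 2*(97*(6*(-3))) = 2*(97*(-18)) = 2*(-1746) = -3492)
L(-4, 0)*F = (2*√(-2 + 0))*(-3492) = (2*√(-2))*(-3492) = (2*(I*√2))*(-3492) = (2*I*√2)*(-3492) = -6984*I*√2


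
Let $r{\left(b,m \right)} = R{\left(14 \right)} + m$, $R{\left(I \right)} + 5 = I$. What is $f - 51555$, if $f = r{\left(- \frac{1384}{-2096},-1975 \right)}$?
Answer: $-53521$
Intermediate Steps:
$R{\left(I \right)} = -5 + I$
$r{\left(b,m \right)} = 9 + m$ ($r{\left(b,m \right)} = \left(-5 + 14\right) + m = 9 + m$)
$f = -1966$ ($f = 9 - 1975 = -1966$)
$f - 51555 = -1966 - 51555 = -53521$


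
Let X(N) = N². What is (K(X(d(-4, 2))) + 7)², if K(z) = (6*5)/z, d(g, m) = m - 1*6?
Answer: 5041/64 ≈ 78.766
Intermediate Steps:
d(g, m) = -6 + m (d(g, m) = m - 6 = -6 + m)
K(z) = 30/z
(K(X(d(-4, 2))) + 7)² = (30/((-6 + 2)²) + 7)² = (30/((-4)²) + 7)² = (30/16 + 7)² = (30*(1/16) + 7)² = (15/8 + 7)² = (71/8)² = 5041/64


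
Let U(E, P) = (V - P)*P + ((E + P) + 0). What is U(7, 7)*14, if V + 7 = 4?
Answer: -784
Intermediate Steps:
V = -3 (V = -7 + 4 = -3)
U(E, P) = E + P + P*(-3 - P) (U(E, P) = (-3 - P)*P + ((E + P) + 0) = P*(-3 - P) + (E + P) = E + P + P*(-3 - P))
U(7, 7)*14 = (7 - 1*7**2 - 2*7)*14 = (7 - 1*49 - 14)*14 = (7 - 49 - 14)*14 = -56*14 = -784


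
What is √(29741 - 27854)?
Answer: √1887 ≈ 43.440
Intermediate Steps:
√(29741 - 27854) = √1887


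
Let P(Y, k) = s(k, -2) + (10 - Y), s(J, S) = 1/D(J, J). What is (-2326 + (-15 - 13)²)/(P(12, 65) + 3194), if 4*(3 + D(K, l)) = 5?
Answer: -5397/11170 ≈ -0.48317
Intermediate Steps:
D(K, l) = -7/4 (D(K, l) = -3 + (¼)*5 = -3 + 5/4 = -7/4)
s(J, S) = -4/7 (s(J, S) = 1/(-7/4) = -4/7)
P(Y, k) = 66/7 - Y (P(Y, k) = -4/7 + (10 - Y) = 66/7 - Y)
(-2326 + (-15 - 13)²)/(P(12, 65) + 3194) = (-2326 + (-15 - 13)²)/((66/7 - 1*12) + 3194) = (-2326 + (-28)²)/((66/7 - 12) + 3194) = (-2326 + 784)/(-18/7 + 3194) = -1542/22340/7 = -1542*7/22340 = -5397/11170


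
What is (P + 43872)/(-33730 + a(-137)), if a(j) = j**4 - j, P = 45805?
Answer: 89677/352241768 ≈ 0.00025459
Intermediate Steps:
(P + 43872)/(-33730 + a(-137)) = (45805 + 43872)/(-33730 + ((-137)**4 - 1*(-137))) = 89677/(-33730 + (352275361 + 137)) = 89677/(-33730 + 352275498) = 89677/352241768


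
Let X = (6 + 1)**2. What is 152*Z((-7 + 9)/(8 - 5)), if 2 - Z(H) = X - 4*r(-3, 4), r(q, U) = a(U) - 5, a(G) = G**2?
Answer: -456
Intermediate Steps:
X = 49 (X = 7**2 = 49)
r(q, U) = -5 + U**2 (r(q, U) = U**2 - 5 = -5 + U**2)
Z(H) = -3 (Z(H) = 2 - (49 - 4*(-5 + 4**2)) = 2 - (49 - 4*(-5 + 16)) = 2 - (49 - 4*11) = 2 - (49 - 44) = 2 - 1*5 = 2 - 5 = -3)
152*Z((-7 + 9)/(8 - 5)) = 152*(-3) = -456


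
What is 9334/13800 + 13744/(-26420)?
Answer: 1423427/9114900 ≈ 0.15616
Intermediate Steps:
9334/13800 + 13744/(-26420) = 9334*(1/13800) + 13744*(-1/26420) = 4667/6900 - 3436/6605 = 1423427/9114900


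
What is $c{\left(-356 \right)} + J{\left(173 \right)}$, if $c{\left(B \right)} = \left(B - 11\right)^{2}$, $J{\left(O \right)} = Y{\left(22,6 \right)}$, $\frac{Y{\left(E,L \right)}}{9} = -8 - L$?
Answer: $134563$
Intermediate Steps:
$Y{\left(E,L \right)} = -72 - 9 L$ ($Y{\left(E,L \right)} = 9 \left(-8 - L\right) = -72 - 9 L$)
$J{\left(O \right)} = -126$ ($J{\left(O \right)} = -72 - 54 = -126$)
$c{\left(B \right)} = \left(-11 + B\right)^{2}$
$c{\left(-356 \right)} + J{\left(173 \right)} = \left(-11 - 356\right)^{2} - 126 = \left(-367\right)^{2} - 126 = 134689 - 126 = 134563$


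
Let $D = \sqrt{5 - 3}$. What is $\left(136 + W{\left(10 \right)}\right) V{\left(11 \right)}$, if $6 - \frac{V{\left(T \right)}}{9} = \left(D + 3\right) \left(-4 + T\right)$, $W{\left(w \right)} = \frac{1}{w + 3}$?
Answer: $- \frac{238815}{13} - \frac{111447 \sqrt{2}}{13} \approx -30494.0$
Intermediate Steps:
$D = \sqrt{2} \approx 1.4142$
$W{\left(w \right)} = \frac{1}{3 + w}$
$V{\left(T \right)} = 54 - 9 \left(-4 + T\right) \left(3 + \sqrt{2}\right)$ ($V{\left(T \right)} = 54 - 9 \left(\sqrt{2} + 3\right) \left(-4 + T\right) = 54 - 9 \left(3 + \sqrt{2}\right) \left(-4 + T\right) = 54 - 9 \left(-4 + T\right) \left(3 + \sqrt{2}\right)$)
$\left(136 + W{\left(10 \right)}\right) V{\left(11 \right)} = \left(136 + \frac{1}{3 + 10}\right) \left(162 - 297 + 36 \sqrt{2} - 99 \sqrt{2}\right) = \left(136 + \frac{1}{13}\right) \left(162 - 297 + 36 \sqrt{2} - 99 \sqrt{2}\right) = \left(136 + \frac{1}{13}\right) \left(-135 - 63 \sqrt{2}\right) = \frac{1769 \left(-135 - 63 \sqrt{2}\right)}{13} = - \frac{238815}{13} - \frac{111447 \sqrt{2}}{13}$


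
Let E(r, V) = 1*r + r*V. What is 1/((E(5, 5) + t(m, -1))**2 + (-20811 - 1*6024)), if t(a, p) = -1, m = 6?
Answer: -1/25994 ≈ -3.8470e-5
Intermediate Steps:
E(r, V) = r + V*r
1/((E(5, 5) + t(m, -1))**2 + (-20811 - 1*6024)) = 1/((5*(1 + 5) - 1)**2 + (-20811 - 1*6024)) = 1/((5*6 - 1)**2 + (-20811 - 6024)) = 1/((30 - 1)**2 - 26835) = 1/(29**2 - 26835) = 1/(841 - 26835) = 1/(-25994) = -1/25994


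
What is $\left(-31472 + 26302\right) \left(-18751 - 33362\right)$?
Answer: $269424210$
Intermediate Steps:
$\left(-31472 + 26302\right) \left(-18751 - 33362\right) = - 5170 \left(-18751 - 33362\right) = \left(-5170\right) \left(-52113\right) = 269424210$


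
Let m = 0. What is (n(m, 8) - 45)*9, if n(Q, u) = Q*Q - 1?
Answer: -414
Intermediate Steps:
n(Q, u) = -1 + Q² (n(Q, u) = Q² - 1 = -1 + Q²)
(n(m, 8) - 45)*9 = ((-1 + 0²) - 45)*9 = ((-1 + 0) - 45)*9 = (-1 - 45)*9 = -46*9 = -414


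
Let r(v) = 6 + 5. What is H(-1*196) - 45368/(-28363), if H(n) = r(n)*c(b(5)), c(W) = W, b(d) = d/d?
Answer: 357361/28363 ≈ 12.600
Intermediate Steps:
r(v) = 11
b(d) = 1
H(n) = 11 (H(n) = 11*1 = 11)
H(-1*196) - 45368/(-28363) = 11 - 45368/(-28363) = 11 - 45368*(-1)/28363 = 11 - 1*(-45368/28363) = 11 + 45368/28363 = 357361/28363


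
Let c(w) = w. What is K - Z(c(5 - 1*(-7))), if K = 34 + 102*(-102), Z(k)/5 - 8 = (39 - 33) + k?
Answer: -10500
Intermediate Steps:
Z(k) = 70 + 5*k (Z(k) = 40 + 5*((39 - 33) + k) = 40 + 5*(6 + k) = 40 + (30 + 5*k) = 70 + 5*k)
K = -10370 (K = 34 - 10404 = -10370)
K - Z(c(5 - 1*(-7))) = -10370 - (70 + 5*(5 - 1*(-7))) = -10370 - (70 + 5*(5 + 7)) = -10370 - (70 + 5*12) = -10370 - (70 + 60) = -10370 - 1*130 = -10370 - 130 = -10500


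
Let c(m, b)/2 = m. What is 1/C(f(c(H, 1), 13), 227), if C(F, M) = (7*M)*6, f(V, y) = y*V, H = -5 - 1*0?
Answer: 1/9534 ≈ 0.00010489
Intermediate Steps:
H = -5 (H = -5 + 0 = -5)
c(m, b) = 2*m
f(V, y) = V*y
C(F, M) = 42*M
1/C(f(c(H, 1), 13), 227) = 1/(42*227) = 1/9534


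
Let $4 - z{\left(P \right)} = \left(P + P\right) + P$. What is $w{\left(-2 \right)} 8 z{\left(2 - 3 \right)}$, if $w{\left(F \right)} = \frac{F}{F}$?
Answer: $56$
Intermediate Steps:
$w{\left(F \right)} = 1$
$z{\left(P \right)} = 4 - 3 P$ ($z{\left(P \right)} = 4 - \left(\left(P + P\right) + P\right) = 4 - \left(2 P + P\right) = 4 - 3 P$)
$w{\left(-2 \right)} 8 z{\left(2 - 3 \right)} = 1 \cdot 8 \left(4 - 3 \left(2 - 3\right)\right) = 8 \left(4 - -3\right) = 8 \left(4 + 3\right) = 8 \cdot 7 = 56$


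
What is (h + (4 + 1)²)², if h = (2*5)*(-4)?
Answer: 225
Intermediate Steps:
h = -40 (h = 10*(-4) = -40)
(h + (4 + 1)²)² = (-40 + (4 + 1)²)² = (-40 + 5²)² = (-40 + 25)² = (-15)² = 225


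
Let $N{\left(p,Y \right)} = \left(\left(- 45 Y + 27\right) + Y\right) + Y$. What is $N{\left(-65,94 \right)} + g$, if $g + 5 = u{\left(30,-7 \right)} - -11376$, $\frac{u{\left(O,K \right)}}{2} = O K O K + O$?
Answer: $95616$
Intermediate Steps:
$u{\left(O,K \right)} = 2 O + 2 K^{2} O^{2}$ ($u{\left(O,K \right)} = 2 \left(O K O K + O\right) = 2 \left(K O O K + O\right) = 2 \left(K O^{2} K + O\right) = 2 \left(K^{2} O^{2} + O\right) = 2 \left(O + K^{2} O^{2}\right) = 2 O + 2 K^{2} O^{2}$)
$N{\left(p,Y \right)} = 27 - 43 Y$ ($N{\left(p,Y \right)} = \left(\left(27 - 45 Y\right) + Y\right) + Y = \left(27 - 44 Y\right) + Y = 27 - 43 Y$)
$g = 99631$ ($g = -5 - \left(-11376 - 60 \left(1 + 30 \left(-7\right)^{2}\right)\right) = -5 + \left(2 \cdot 30 \left(1 + 30 \cdot 49\right) + 11376\right) = -5 + \left(2 \cdot 30 \left(1 + 1470\right) + 11376\right) = -5 + \left(2 \cdot 30 \cdot 1471 + 11376\right) = -5 + \left(88260 + 11376\right) = -5 + 99636 = 99631$)
$N{\left(-65,94 \right)} + g = \left(27 - 4042\right) + 99631 = -4015 + 99631 = 95616$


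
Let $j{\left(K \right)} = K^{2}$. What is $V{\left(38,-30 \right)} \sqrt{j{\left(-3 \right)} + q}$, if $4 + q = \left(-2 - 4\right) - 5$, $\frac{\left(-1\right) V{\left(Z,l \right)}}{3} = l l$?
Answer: $- 2700 i \sqrt{6} \approx - 6613.6 i$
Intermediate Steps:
$V{\left(Z,l \right)} = - 3 l^{2}$ ($V{\left(Z,l \right)} = - 3 l l = - 3 l^{2}$)
$q = -15$ ($q = -4 - 11 = -15$)
$V{\left(38,-30 \right)} \sqrt{j{\left(-3 \right)} + q} = - 3 \left(-30\right)^{2} \sqrt{\left(-3\right)^{2} - 15} = \left(-3\right) 900 \sqrt{9 - 15} = - 2700 \sqrt{-6} = - 2700 i \sqrt{6}$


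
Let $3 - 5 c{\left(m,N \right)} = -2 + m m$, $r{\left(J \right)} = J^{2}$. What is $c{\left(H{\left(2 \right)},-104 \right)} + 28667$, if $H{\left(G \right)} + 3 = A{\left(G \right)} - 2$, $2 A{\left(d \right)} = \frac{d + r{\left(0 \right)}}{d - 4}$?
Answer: $\frac{573239}{20} \approx 28662.0$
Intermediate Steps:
$A{\left(d \right)} = \frac{d}{2 \left(-4 + d\right)}$ ($A{\left(d \right)} = \frac{\left(d + 0^{2}\right) \frac{1}{d - 4}}{2} = \frac{\left(d + 0\right) \frac{1}{-4 + d}}{2} = \frac{d \frac{1}{-4 + d}}{2} = \frac{d}{2 \left(-4 + d\right)}$)
$H{\left(G \right)} = -5 + \frac{G}{2 \left(-4 + G\right)}$ ($H{\left(G \right)} = -3 + \left(\frac{G}{2 \left(-4 + G\right)} - 2\right) = -3 + \left(-2 + \frac{G}{2 \left(-4 + G\right)}\right) = -5 + \frac{G}{2 \left(-4 + G\right)}$)
$c{\left(m,N \right)} = 1 - \frac{m^{2}}{5}$ ($c{\left(m,N \right)} = \frac{3}{5} - \frac{-2 + m m}{5} = \frac{3}{5} - \frac{-2 + m^{2}}{5} = \frac{3}{5} - \left(- \frac{2}{5} + \frac{m^{2}}{5}\right) = 1 - \frac{m^{2}}{5}$)
$c{\left(H{\left(2 \right)},-104 \right)} + 28667 = \left(1 - \frac{\left(\frac{40 - 18}{2 \left(-4 + 2\right)}\right)^{2}}{5}\right) + 28667 = \left(1 - \frac{\left(\frac{40 - 18}{2 \left(-2\right)}\right)^{2}}{5}\right) + 28667 = \left(1 - \frac{\left(\frac{1}{2} \left(- \frac{1}{2}\right) 22\right)^{2}}{5}\right) + 28667 = \left(1 - \frac{\left(- \frac{11}{2}\right)^{2}}{5}\right) + 28667 = \left(1 - \frac{121}{20}\right) + 28667 = - \frac{101}{20} + 28667 = \frac{573239}{20}$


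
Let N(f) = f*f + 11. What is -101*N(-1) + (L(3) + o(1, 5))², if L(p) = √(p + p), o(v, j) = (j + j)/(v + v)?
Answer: -1181 + 10*√6 ≈ -1156.5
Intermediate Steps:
N(f) = 11 + f² (N(f) = f² + 11 = 11 + f²)
o(v, j) = j/v (o(v, j) = (2*j)/((2*v)) = (2*j)*(1/(2*v)) = j/v)
L(p) = √2*√p (L(p) = √(2*p) = √2*√p)
-101*N(-1) + (L(3) + o(1, 5))² = -101*(11 + (-1)²) + (√2*√3 + 5/1)² = -101*(11 + 1) + (√6 + 5*1)² = -101*12 + (√6 + 5)² = -1212 + (5 + √6)²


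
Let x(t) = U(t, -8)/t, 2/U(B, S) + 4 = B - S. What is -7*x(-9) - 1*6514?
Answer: -293144/45 ≈ -6514.3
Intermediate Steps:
U(B, S) = 2/(-4 + B - S) (U(B, S) = 2/(-4 + (B - S)) = 2/(-4 + B - S))
x(t) = 2/(t*(4 + t)) (x(t) = (2/(-4 + t - 1*(-8)))/t = (2/(-4 + t + 8))/t = (2/(4 + t))/t = 2/(t*(4 + t)))
-7*x(-9) - 1*6514 = -14/((-9)*(4 - 9)) - 1*6514 = -14*(-1)/(9*(-5)) - 6514 = -14*(-1)*(-1)/(9*5) - 6514 = -7*2/45 - 6514 = -14/45 - 6514 = -293144/45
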